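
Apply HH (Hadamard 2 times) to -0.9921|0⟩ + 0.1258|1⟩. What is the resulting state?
-0.9921|0⟩ + 0.1258|1⟩

H² = I, so an even number of Hadamards cancels: H^2 = I and the state is unchanged.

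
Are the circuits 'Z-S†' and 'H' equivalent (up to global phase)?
No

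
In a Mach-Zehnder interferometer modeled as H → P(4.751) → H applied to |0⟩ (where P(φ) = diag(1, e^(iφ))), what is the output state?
(0.5193 - 0.4996i)|0⟩ + (0.4807 + 0.4996i)|1⟩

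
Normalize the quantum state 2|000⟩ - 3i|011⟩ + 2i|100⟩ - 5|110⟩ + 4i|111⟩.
0.2626|000⟩ - 0.3939i|011⟩ + 0.2626i|100⟩ - 0.6565|110⟩ + 0.5252i|111⟩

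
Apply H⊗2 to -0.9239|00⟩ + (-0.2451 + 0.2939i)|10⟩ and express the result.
(-0.5845 + 0.147i)|00⟩ + (-0.5845 + 0.147i)|01⟩ + (-0.3394 - 0.147i)|10⟩ + (-0.3394 - 0.147i)|11⟩

H⊗2 gives amp(|y⟩) = (1/2) Σ_x (−1)^(x·y) amp(|x⟩), where x·y is the number of positions in which both x and y have a 1.
|00⟩: (-0.9239 + (-0.2451 + 0.2939i))/2 = (-0.5845 + 0.147i)
|01⟩: (-0.9239 + (-0.2451 + 0.2939i))/2 = (-0.5845 + 0.147i)
|10⟩: (-0.9239 - (-0.2451 + 0.2939i))/2 = (-0.3394 - 0.147i)
|11⟩: (-0.9239 - (-0.2451 + 0.2939i))/2 = (-0.3394 - 0.147i)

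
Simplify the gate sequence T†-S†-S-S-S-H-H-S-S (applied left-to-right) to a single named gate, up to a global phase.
T†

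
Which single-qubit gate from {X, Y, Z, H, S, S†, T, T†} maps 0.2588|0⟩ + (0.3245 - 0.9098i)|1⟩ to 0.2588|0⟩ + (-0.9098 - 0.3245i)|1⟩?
S†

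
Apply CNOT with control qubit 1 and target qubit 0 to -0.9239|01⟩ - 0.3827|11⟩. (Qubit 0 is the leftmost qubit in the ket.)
-0.3827|01⟩ - 0.9239|11⟩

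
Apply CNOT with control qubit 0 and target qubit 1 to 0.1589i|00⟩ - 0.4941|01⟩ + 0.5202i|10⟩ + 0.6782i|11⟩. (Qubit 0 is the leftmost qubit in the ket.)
0.1589i|00⟩ - 0.4941|01⟩ + 0.6782i|10⟩ + 0.5202i|11⟩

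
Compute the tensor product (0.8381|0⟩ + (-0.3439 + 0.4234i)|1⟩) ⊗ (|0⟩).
0.8381|00⟩ + (-0.3439 + 0.4234i)|10⟩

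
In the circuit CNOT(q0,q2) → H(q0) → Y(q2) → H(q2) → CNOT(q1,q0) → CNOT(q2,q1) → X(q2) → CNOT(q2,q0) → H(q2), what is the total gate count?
9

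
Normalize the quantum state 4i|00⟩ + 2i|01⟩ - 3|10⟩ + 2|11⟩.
0.6963i|00⟩ + 0.3482i|01⟩ - 0.5222|10⟩ + 0.3482|11⟩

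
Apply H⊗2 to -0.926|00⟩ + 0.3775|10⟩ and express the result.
-0.2743|00⟩ - 0.2743|01⟩ - 0.6518|10⟩ - 0.6518|11⟩

H⊗2 gives amp(|y⟩) = (1/2) Σ_x (−1)^(x·y) amp(|x⟩), where x·y is the number of positions in which both x and y have a 1.
|00⟩: (-0.926 + 0.3775)/2 = -0.2743
|01⟩: (-0.926 + 0.3775)/2 = -0.2743
|10⟩: (-0.926 - 0.3775)/2 = -0.6518
|11⟩: (-0.926 - 0.3775)/2 = -0.6518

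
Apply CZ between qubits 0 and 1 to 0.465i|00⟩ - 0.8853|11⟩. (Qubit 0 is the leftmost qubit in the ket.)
0.465i|00⟩ + 0.8853|11⟩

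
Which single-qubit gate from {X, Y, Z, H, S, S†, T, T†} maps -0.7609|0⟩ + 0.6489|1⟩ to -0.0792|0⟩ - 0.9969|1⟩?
H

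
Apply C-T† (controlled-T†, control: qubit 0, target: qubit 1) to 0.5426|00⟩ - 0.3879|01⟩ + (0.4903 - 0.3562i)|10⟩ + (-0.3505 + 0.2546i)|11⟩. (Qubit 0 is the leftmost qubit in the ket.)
0.5426|00⟩ - 0.3879|01⟩ + (0.4903 - 0.3562i)|10⟩ + (-0.06781 + 0.4279i)|11⟩

C-T† leaves the control-|0⟩ kets |00⟩, |01⟩ unchanged and applies T† to qubit 1 on the control-|1⟩ pair (|10⟩, |11⟩).
T† = [[1, 0], [0, (1/√2 - (1/√2)i)]].
With a = amp(|10⟩) = (0.4903 - 0.3562i) and b = amp(|11⟩) = (-0.3505 + 0.2546i):
new amp(|10⟩) = (1)·a = (0.4903 - 0.3562i)
new amp(|11⟩) = (1/√2 - (1/√2)i)·b = (-0.06781 + 0.4279i)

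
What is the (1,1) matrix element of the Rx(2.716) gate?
0.2112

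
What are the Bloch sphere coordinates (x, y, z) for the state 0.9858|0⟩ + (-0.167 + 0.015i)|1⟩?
(-0.3293, 0.02957, 0.9437)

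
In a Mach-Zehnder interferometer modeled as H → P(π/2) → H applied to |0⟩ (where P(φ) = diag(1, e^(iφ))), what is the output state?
(1/2 + (1/2)i)|0⟩ + (1/2 - (1/2)i)|1⟩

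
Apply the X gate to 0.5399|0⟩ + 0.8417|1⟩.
0.8417|0⟩ + 0.5399|1⟩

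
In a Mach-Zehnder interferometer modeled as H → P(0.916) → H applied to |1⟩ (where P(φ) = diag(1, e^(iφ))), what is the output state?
(0.1955 - 0.3966i)|0⟩ + (0.8045 + 0.3966i)|1⟩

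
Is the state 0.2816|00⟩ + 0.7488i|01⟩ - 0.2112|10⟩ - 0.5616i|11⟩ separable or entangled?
Separable

Writing the state as a|00⟩ + b|01⟩ + c|10⟩ + d|11⟩, it is a product state iff ad − bc = 0.
Here (a, b, c, d) = (0.2816, 0.7488i, -0.2112, -0.5616i): ad − bc = (0.2816)(-0.5616i) − (0.7488i)(-0.2112) = 0, so the state is separable.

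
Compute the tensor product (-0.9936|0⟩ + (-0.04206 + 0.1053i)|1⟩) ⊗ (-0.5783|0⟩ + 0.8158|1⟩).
0.5746|00⟩ - 0.8106|01⟩ + (0.02432 - 0.06089i)|10⟩ + (-0.03431 + 0.0859i)|11⟩

amp(|b₁b₂…⟩) = product of the factor amplitudes for bits b₁, b₂, …; only kets whose every factor amplitude is nonzero survive.
|00⟩: (-0.9936)(-0.5783) = 0.5746
|01⟩: (-0.9936)(0.8158) = -0.8106
|10⟩: (-0.04206 + 0.1053i)(-0.5783) = (0.02432 - 0.06089i)
|11⟩: (-0.04206 + 0.1053i)(0.8158) = (-0.03431 + 0.0859i)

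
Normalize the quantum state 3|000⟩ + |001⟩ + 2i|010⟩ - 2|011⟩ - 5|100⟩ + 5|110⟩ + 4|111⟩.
0.3273|000⟩ + 0.1091|001⟩ + 0.2182i|010⟩ - 0.2182|011⟩ - 0.5455|100⟩ + 0.5455|110⟩ + 0.4364|111⟩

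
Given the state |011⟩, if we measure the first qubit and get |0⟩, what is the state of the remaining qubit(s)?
|11⟩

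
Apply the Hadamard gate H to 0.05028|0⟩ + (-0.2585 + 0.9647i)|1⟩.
(-0.1472 + 0.6821i)|0⟩ + (0.2183 - 0.6821i)|1⟩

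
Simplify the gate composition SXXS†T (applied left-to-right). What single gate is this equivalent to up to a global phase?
T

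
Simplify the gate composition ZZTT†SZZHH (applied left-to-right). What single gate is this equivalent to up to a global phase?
S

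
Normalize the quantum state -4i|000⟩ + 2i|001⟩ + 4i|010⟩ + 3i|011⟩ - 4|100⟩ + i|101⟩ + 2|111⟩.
-0.4924i|000⟩ + 0.2462i|001⟩ + 0.4924i|010⟩ + 0.3693i|011⟩ - 0.4924|100⟩ + 0.1231i|101⟩ + 0.2462|111⟩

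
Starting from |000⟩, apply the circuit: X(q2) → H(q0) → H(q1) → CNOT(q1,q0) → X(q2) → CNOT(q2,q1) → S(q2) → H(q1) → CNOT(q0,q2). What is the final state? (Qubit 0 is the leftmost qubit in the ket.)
1/√2|000⟩ + 1/√2|101⟩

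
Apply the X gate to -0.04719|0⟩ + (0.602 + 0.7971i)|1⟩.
(0.602 + 0.7971i)|0⟩ - 0.04719|1⟩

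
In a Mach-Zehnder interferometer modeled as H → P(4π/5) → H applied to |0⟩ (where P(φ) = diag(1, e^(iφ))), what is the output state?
(0.09549 + 0.2939i)|0⟩ + (0.9045 - 0.2939i)|1⟩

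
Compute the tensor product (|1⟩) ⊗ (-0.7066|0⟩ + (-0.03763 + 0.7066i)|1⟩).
-0.7066|10⟩ + (-0.03763 + 0.7066i)|11⟩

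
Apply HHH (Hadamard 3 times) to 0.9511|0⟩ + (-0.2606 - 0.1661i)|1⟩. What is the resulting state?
(0.4883 - 0.1175i)|0⟩ + (0.8568 + 0.1175i)|1⟩

H² = I, so H^3 = H: a single Hadamard. With (a, b) = (0.9511, (-0.2606 - 0.1661i)), H gives ((a + b)/√2, (a − b)/√2) = ((0.4883 - 0.1175i), (0.8568 + 0.1175i)).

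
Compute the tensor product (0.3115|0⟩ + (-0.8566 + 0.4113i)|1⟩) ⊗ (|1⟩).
0.3115|01⟩ + (-0.8566 + 0.4113i)|11⟩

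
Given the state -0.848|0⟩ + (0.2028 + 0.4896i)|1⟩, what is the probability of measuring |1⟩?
0.2808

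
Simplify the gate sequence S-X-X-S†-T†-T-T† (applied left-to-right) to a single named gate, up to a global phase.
T†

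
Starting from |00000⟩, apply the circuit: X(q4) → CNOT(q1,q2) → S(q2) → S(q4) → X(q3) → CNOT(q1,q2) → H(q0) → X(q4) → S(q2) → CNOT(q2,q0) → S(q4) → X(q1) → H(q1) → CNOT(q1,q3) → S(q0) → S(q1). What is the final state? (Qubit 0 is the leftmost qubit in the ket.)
(1/2)i|00010⟩ + 1/2|01000⟩ - 1/2|10010⟩ + (1/2)i|11000⟩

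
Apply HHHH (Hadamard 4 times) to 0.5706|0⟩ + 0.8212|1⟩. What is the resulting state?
0.5706|0⟩ + 0.8212|1⟩

H² = I, so an even number of Hadamards cancels: H^4 = I and the state is unchanged.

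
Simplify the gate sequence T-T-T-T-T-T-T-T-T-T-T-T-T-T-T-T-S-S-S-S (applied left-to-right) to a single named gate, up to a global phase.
I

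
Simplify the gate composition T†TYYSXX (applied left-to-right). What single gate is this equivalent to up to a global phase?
S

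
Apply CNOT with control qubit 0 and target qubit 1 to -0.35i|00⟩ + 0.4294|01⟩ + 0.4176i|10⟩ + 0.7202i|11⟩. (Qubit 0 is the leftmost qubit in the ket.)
-0.35i|00⟩ + 0.4294|01⟩ + 0.7202i|10⟩ + 0.4176i|11⟩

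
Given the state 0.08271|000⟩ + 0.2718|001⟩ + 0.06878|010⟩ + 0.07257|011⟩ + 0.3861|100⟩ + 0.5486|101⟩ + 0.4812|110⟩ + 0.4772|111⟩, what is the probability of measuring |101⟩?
0.301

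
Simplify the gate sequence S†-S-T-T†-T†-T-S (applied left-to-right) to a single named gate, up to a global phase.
S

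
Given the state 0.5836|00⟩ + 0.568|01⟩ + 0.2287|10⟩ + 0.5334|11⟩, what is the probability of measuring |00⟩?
0.3406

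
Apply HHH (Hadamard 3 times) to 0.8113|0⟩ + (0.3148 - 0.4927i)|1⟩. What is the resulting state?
(0.7963 - 0.3484i)|0⟩ + (0.3511 + 0.3484i)|1⟩

H² = I, so H^3 = H: a single Hadamard. With (a, b) = (0.8113, (0.3148 - 0.4927i)), H gives ((a + b)/√2, (a − b)/√2) = ((0.7963 - 0.3484i), (0.3511 + 0.3484i)).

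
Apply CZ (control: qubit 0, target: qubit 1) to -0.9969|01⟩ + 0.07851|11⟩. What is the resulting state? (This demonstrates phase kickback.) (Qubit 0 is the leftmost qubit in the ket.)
-0.9969|01⟩ - 0.07851|11⟩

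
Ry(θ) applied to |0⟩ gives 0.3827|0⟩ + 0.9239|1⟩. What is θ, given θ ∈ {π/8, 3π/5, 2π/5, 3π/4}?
3π/4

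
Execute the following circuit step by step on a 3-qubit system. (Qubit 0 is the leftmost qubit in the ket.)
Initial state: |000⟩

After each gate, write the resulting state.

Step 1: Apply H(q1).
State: 1/√2|000⟩ + 1/√2|010⟩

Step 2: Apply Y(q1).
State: -(1/√2)i|000⟩ + (1/√2)i|010⟩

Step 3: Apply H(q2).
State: -(1/2)i|000⟩ - (1/2)i|001⟩ + (1/2)i|010⟩ + (1/2)i|011⟩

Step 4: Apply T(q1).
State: -(1/2)i|000⟩ - (1/2)i|001⟩ + (-1/√8 + (1/√8)i)|010⟩ + (-1/√8 + (1/√8)i)|011⟩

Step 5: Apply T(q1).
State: -(1/2)i|000⟩ - (1/2)i|001⟩ - 1/2|010⟩ - 1/2|011⟩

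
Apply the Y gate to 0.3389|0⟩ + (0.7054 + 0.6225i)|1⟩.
(0.6225 - 0.7054i)|0⟩ + 0.3389i|1⟩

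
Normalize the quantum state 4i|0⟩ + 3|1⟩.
0.8i|0⟩ + 0.6|1⟩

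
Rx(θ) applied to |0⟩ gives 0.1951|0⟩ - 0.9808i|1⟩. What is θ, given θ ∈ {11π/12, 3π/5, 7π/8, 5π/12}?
7π/8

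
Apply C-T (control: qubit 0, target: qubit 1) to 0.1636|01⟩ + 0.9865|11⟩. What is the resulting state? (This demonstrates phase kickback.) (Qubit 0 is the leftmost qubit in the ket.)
0.1636|01⟩ + (0.6976 + 0.6976i)|11⟩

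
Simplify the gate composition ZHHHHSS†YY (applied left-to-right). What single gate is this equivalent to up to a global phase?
Z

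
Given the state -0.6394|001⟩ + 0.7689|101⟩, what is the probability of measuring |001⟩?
0.4088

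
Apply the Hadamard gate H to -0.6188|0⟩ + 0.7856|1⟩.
0.1179|0⟩ - 0.9931|1⟩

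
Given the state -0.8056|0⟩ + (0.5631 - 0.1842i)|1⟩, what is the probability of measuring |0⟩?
0.649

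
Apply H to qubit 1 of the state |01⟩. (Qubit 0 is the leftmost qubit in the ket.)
1/√2|00⟩ - 1/√2|01⟩

H on qubit 1 mixes each pair of kets that differ only in qubit 1: amplitudes (a, b) of (|…0…⟩, |…1…⟩) become ((a + b)/√2, (a − b)/√2). Kets absent from the input have amplitude 0.
(|00⟩, |01⟩): (a, b) = (0, 1) → (1/√2, -1/√2)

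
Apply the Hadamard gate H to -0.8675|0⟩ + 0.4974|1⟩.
-0.2617|0⟩ - 0.9651|1⟩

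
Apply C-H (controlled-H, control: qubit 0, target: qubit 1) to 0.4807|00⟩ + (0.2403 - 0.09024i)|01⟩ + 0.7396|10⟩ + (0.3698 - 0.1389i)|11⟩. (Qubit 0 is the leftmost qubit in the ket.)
0.4807|00⟩ + (0.2403 - 0.09024i)|01⟩ + (0.7845 - 0.09822i)|10⟩ + (0.2615 + 0.09822i)|11⟩

C-H leaves the control-|0⟩ kets |00⟩, |01⟩ unchanged and applies H to qubit 1 on the control-|1⟩ pair (|10⟩, |11⟩).
H = [[1/√2, 1/√2], [1/√2, -1/√2]].
With a = amp(|10⟩) = 0.7396 and b = amp(|11⟩) = (0.3698 - 0.1389i):
new amp(|10⟩) = (1/√2)·a + (1/√2)·b = (0.7845 - 0.09822i)
new amp(|11⟩) = (1/√2)·a + (-1/√2)·b = (0.2615 + 0.09822i)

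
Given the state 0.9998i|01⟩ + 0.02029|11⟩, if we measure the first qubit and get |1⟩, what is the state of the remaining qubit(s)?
|1⟩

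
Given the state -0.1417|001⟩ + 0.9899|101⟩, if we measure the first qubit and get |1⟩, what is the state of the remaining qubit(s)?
|01⟩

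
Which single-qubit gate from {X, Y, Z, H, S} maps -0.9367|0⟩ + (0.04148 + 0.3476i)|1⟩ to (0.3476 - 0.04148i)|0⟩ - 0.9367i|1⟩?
Y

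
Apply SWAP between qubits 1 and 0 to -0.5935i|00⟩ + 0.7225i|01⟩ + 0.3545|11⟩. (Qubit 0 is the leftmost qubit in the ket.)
-0.5935i|00⟩ + 0.7225i|10⟩ + 0.3545|11⟩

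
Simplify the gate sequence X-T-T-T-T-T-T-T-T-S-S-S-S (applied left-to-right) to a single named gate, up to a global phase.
X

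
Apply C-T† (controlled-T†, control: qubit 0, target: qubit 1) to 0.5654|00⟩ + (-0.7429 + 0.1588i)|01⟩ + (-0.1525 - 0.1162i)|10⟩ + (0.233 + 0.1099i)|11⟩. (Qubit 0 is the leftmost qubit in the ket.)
0.5654|00⟩ + (-0.7429 + 0.1588i)|01⟩ + (-0.1525 - 0.1162i)|10⟩ + (0.2425 - 0.08704i)|11⟩

C-T† leaves the control-|0⟩ kets |00⟩, |01⟩ unchanged and applies T† to qubit 1 on the control-|1⟩ pair (|10⟩, |11⟩).
T† = [[1, 0], [0, (1/√2 - (1/√2)i)]].
With a = amp(|10⟩) = (-0.1525 - 0.1162i) and b = amp(|11⟩) = (0.233 + 0.1099i):
new amp(|10⟩) = (1)·a = (-0.1525 - 0.1162i)
new amp(|11⟩) = (1/√2 - (1/√2)i)·b = (0.2425 - 0.08704i)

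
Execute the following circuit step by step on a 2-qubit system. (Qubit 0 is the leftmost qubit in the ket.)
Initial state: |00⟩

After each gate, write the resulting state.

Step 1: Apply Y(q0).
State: i|10⟩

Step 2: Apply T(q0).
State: (-1/√2 + (1/√2)i)|10⟩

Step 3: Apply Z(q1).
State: (-1/√2 + (1/√2)i)|10⟩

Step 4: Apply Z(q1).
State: (-1/√2 + (1/√2)i)|10⟩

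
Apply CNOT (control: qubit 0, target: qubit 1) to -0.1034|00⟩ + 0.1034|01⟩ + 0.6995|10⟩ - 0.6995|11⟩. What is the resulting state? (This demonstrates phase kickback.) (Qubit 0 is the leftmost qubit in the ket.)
-0.1034|00⟩ + 0.1034|01⟩ - 0.6995|10⟩ + 0.6995|11⟩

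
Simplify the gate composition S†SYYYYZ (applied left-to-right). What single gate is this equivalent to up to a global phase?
Z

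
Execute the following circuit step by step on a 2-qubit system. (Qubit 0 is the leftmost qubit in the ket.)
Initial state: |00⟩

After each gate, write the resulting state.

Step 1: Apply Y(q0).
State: i|10⟩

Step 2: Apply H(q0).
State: (1/√2)i|00⟩ - (1/√2)i|10⟩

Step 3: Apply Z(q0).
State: (1/√2)i|00⟩ + (1/√2)i|10⟩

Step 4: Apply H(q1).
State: (1/2)i|00⟩ + (1/2)i|01⟩ + (1/2)i|10⟩ + (1/2)i|11⟩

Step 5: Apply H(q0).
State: (1/√2)i|00⟩ + (1/√2)i|01⟩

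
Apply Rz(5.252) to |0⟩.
(-0.87 - 0.4931i)|0⟩

Rz(5.252) = [[e^(−iθ/2), 0], [0, e^(iθ/2)]] with e^(±iθ/2) = cos(θ/2) ± i·sin(θ/2); θ = 5.252, cos(θ/2) ≈ -0.870001, sin(θ/2) ≈ 0.493051.
With a = amp(|0⟩) = 1 and b = amp(|1⟩) = 0:
new amp(|0⟩) = (-0.870001 - 0.493051i)·a = (-0.87 - 0.4931i)
new amp(|1⟩) = (-0.870001 + 0.493051i)·b = 0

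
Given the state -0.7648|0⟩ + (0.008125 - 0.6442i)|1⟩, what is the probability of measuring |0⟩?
0.5849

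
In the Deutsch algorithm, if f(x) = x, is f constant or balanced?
Balanced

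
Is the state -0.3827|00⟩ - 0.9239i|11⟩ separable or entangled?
Entangled

Writing the state as a|00⟩ + b|01⟩ + c|10⟩ + d|11⟩, it is a product state iff ad − bc = 0.
Here (a, b, c, d) = (-0.3827, 0, 0, -0.9239i): ad − bc = (-0.3827)(-0.9239i) − (0)(0) = 0.3536i ≠ 0, so the state is entangled.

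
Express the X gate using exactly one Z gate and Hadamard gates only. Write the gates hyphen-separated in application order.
H-Z-H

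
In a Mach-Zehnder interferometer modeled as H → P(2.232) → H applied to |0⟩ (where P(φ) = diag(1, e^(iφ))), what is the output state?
(0.193 + 0.3946i)|0⟩ + (0.807 - 0.3946i)|1⟩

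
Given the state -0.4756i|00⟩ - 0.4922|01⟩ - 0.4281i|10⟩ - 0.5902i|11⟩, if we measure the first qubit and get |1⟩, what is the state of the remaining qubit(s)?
-0.5872i|0⟩ - 0.8095i|1⟩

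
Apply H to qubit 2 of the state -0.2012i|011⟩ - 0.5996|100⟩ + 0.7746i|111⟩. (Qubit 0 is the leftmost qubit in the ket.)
-0.1423i|010⟩ + 0.1423i|011⟩ - 0.424|100⟩ - 0.424|101⟩ + 0.5477i|110⟩ - 0.5477i|111⟩

H on qubit 2 mixes each pair of kets that differ only in qubit 2: amplitudes (a, b) of (|…0…⟩, |…1…⟩) become ((a + b)/√2, (a − b)/√2). Kets absent from the input have amplitude 0.
(|010⟩, |011⟩): (a, b) = (0, -0.2012i) → (-0.1423i, 0.1423i)
(|100⟩, |101⟩): (a, b) = (-0.5996, 0) → (-0.424, -0.424)
(|110⟩, |111⟩): (a, b) = (0, 0.7746i) → (0.5477i, -0.5477i)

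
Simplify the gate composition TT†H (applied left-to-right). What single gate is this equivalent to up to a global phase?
H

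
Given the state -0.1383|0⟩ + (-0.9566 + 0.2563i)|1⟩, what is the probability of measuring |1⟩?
0.9808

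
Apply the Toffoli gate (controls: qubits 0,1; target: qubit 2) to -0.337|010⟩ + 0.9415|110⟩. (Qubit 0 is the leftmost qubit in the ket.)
-0.337|010⟩ + 0.9415|111⟩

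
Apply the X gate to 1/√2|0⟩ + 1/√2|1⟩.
1/√2|0⟩ + 1/√2|1⟩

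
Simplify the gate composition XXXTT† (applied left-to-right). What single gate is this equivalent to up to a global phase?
X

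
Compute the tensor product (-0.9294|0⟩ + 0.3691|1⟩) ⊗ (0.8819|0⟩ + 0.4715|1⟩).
-0.8196|00⟩ - 0.4382|01⟩ + 0.3255|10⟩ + 0.174|11⟩

amp(|b₁b₂…⟩) = product of the factor amplitudes for bits b₁, b₂, …; only kets whose every factor amplitude is nonzero survive.
|00⟩: (-0.9294)(0.8819) = -0.8196
|01⟩: (-0.9294)(0.4715) = -0.4382
|10⟩: (0.3691)(0.8819) = 0.3255
|11⟩: (0.3691)(0.4715) = 0.174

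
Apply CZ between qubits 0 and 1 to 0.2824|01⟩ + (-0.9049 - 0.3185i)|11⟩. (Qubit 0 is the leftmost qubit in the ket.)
0.2824|01⟩ + (0.9049 + 0.3185i)|11⟩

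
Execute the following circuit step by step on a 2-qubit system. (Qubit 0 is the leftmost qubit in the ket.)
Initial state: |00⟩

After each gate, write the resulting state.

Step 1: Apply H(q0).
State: 1/√2|00⟩ + 1/√2|10⟩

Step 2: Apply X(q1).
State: 1/√2|01⟩ + 1/√2|11⟩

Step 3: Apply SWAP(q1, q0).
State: 1/√2|10⟩ + 1/√2|11⟩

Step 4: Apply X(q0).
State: 1/√2|00⟩ + 1/√2|01⟩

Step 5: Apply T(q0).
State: 1/√2|00⟩ + 1/√2|01⟩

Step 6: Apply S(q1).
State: 1/√2|00⟩ + (1/√2)i|01⟩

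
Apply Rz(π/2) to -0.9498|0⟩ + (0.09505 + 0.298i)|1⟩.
(-0.6716 + 0.6716i)|0⟩ + (-0.1435 + 0.2779i)|1⟩

Rz(π/2) = [[e^(−iθ/2), 0], [0, e^(iθ/2)]] with e^(±iθ/2) = cos(θ/2) ± i·sin(θ/2); θ = π/2, cos(θ/2) ≈ 0.707107, sin(θ/2) ≈ 0.707107.
With a = amp(|0⟩) = -0.9498 and b = amp(|1⟩) = (0.09505 + 0.298i):
new amp(|0⟩) = (0.707107 - 0.707107i)·a = (-0.6716 + 0.6716i)
new amp(|1⟩) = (0.707107 + 0.707107i)·b = (-0.1435 + 0.2779i)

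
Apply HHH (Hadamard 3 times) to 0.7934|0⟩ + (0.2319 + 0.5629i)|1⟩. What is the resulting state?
(0.725 + 0.398i)|0⟩ + (0.397 - 0.398i)|1⟩

H² = I, so H^3 = H: a single Hadamard. With (a, b) = (0.7934, (0.2319 + 0.5629i)), H gives ((a + b)/√2, (a − b)/√2) = ((0.725 + 0.398i), (0.397 - 0.398i)).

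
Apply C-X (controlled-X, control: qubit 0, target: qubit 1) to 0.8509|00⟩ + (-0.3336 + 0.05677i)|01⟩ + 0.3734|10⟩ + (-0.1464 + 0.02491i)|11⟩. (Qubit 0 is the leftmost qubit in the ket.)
0.8509|00⟩ + (-0.3336 + 0.05677i)|01⟩ + (-0.1464 + 0.02491i)|10⟩ + 0.3734|11⟩

C-X leaves the control-|0⟩ kets |00⟩, |01⟩ unchanged and applies X to qubit 1 on the control-|1⟩ pair (|10⟩, |11⟩).
X = [[0, 1], [1, 0]].
With a = amp(|10⟩) = 0.3734 and b = amp(|11⟩) = (-0.1464 + 0.02491i):
new amp(|10⟩) = (1)·b = (-0.1464 + 0.02491i)
new amp(|11⟩) = (1)·a = 0.3734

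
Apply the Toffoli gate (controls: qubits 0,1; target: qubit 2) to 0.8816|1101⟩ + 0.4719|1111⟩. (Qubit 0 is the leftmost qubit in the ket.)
0.4719|1101⟩ + 0.8816|1111⟩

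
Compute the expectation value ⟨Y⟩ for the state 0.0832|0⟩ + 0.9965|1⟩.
0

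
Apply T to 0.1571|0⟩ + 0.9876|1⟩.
0.1571|0⟩ + (0.6983 + 0.6983i)|1⟩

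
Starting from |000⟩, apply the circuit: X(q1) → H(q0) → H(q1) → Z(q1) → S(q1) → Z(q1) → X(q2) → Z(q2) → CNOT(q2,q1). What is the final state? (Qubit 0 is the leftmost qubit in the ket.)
(1/2)i|001⟩ - 1/2|011⟩ + (1/2)i|101⟩ - 1/2|111⟩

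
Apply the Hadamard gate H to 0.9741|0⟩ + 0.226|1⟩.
0.8486|0⟩ + 0.529|1⟩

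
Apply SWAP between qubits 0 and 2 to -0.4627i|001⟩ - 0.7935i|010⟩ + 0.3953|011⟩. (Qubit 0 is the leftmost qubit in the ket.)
-0.7935i|010⟩ - 0.4627i|100⟩ + 0.3953|110⟩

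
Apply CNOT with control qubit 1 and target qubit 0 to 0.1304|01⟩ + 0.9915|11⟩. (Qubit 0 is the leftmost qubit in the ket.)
0.9915|01⟩ + 0.1304|11⟩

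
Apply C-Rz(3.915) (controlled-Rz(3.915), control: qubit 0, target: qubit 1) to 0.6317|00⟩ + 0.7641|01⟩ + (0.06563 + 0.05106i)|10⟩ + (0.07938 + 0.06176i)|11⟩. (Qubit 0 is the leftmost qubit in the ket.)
0.6317|00⟩ + 0.7641|01⟩ + (0.02254 - 0.08004i)|10⟩ + (-0.08714 + 0.05023i)|11⟩

C-Rz(3.915) leaves the control-|0⟩ kets |00⟩, |01⟩ unchanged and applies Rz(3.915) to qubit 1 on the control-|1⟩ pair (|10⟩, |11⟩).
Rz(3.915) = [[e^(−iθ/2), 0], [0, e^(iθ/2)]] with e^(±iθ/2) = cos(θ/2) ± i·sin(θ/2); θ = 3.915, cos(θ/2) ≈ -0.377138, sin(θ/2) ≈ 0.926157.
With a = amp(|10⟩) = (0.06563 + 0.05106i) and b = amp(|11⟩) = (0.07938 + 0.06176i):
new amp(|10⟩) = (-0.377138 - 0.926157i)·a = (0.02254 - 0.08004i)
new amp(|11⟩) = (-0.377138 + 0.926157i)·b = (-0.08714 + 0.05023i)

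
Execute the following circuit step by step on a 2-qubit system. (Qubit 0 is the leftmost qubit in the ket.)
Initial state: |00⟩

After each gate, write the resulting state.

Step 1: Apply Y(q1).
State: i|01⟩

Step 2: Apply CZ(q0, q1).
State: i|01⟩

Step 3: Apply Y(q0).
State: -|11⟩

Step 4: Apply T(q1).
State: (-1/√2 - (1/√2)i)|11⟩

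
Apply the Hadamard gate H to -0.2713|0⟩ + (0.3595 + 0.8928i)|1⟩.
(0.06237 + 0.6313i)|0⟩ + (-0.446 - 0.6313i)|1⟩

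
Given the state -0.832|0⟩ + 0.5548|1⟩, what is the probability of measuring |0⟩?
0.6922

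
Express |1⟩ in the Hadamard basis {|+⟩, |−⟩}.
1/√2|+⟩ - 1/√2|−⟩

With |ψ⟩ = α|0⟩ + β|1⟩, the Hadamard-basis coefficients are ⟨+|ψ⟩ = (α + β)/√2 and ⟨−|ψ⟩ = (α − β)/√2.
Here α = 0, β = 1: (α + β)/√2 = 1/√2, (α − β)/√2 = -1/√2.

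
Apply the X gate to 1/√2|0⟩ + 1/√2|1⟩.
1/√2|0⟩ + 1/√2|1⟩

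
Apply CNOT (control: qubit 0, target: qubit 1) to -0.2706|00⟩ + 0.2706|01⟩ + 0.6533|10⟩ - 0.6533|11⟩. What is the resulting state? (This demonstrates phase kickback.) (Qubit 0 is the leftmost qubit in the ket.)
-0.2706|00⟩ + 0.2706|01⟩ - 0.6533|10⟩ + 0.6533|11⟩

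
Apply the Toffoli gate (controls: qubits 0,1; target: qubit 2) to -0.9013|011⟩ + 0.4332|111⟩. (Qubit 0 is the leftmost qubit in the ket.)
-0.9013|011⟩ + 0.4332|110⟩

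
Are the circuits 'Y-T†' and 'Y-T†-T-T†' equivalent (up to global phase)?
Yes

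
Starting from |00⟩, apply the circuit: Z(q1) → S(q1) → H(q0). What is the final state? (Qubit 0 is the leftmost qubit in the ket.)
1/√2|00⟩ + 1/√2|10⟩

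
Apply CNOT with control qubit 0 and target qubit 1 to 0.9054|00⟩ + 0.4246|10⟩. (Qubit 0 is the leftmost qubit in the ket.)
0.9054|00⟩ + 0.4246|11⟩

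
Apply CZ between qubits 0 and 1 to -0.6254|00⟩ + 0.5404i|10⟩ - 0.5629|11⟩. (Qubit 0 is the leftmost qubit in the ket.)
-0.6254|00⟩ + 0.5404i|10⟩ + 0.5629|11⟩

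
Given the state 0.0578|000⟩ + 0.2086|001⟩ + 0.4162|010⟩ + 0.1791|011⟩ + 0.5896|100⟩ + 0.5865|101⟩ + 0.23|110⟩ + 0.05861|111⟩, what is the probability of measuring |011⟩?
0.03208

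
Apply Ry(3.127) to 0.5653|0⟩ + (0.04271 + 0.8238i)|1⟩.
(-0.03858 - 0.8238i)|0⟩ + (0.5656 + 0.006011i)|1⟩

Ry(3.127) = [[cos(θ/2), −sin(θ/2)], [sin(θ/2), cos(θ/2)]]; θ = 3.127, cos(θ/2) ≈ 0.00729626, sin(θ/2) ≈ 0.999973.
With a = amp(|0⟩) = 0.5653 and b = amp(|1⟩) = (0.04271 + 0.8238i):
new amp(|0⟩) = (0.00729626)·a + (-0.999973)·b = (-0.03858 - 0.8238i)
new amp(|1⟩) = (0.999973)·a + (0.00729626)·b = (0.5656 + 0.006011i)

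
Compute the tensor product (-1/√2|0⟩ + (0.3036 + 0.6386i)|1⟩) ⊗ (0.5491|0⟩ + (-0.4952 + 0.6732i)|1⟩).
-0.3883|00⟩ + (0.3502 - 0.476i)|01⟩ + (0.1667 + 0.3507i)|10⟩ + (-0.5802 - 0.1119i)|11⟩

amp(|b₁b₂…⟩) = product of the factor amplitudes for bits b₁, b₂, …; only kets whose every factor amplitude is nonzero survive.
|00⟩: (-1/√2)(0.5491) = -0.3883
|01⟩: (-1/√2)(-0.4952 + 0.6732i) = (0.3502 - 0.476i)
|10⟩: (0.3036 + 0.6386i)(0.5491) = (0.1667 + 0.3507i)
|11⟩: (0.3036 + 0.6386i)(-0.4952 + 0.6732i) = (-0.5802 - 0.1119i)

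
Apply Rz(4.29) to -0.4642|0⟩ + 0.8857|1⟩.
(0.2521 + 0.3898i)|0⟩ + (-0.4811 + 0.7437i)|1⟩

Rz(4.29) = [[e^(−iθ/2), 0], [0, e^(iθ/2)]] with e^(±iθ/2) = cos(θ/2) ± i·sin(θ/2); θ = 4.29, cos(θ/2) ≈ -0.543166, sin(θ/2) ≈ 0.839625.
With a = amp(|0⟩) = -0.4642 and b = amp(|1⟩) = 0.8857:
new amp(|0⟩) = (-0.543166 - 0.839625i)·a = (0.2521 + 0.3898i)
new amp(|1⟩) = (-0.543166 + 0.839625i)·b = (-0.4811 + 0.7437i)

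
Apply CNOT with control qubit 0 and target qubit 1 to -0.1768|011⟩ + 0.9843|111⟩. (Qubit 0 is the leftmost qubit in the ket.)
-0.1768|011⟩ + 0.9843|101⟩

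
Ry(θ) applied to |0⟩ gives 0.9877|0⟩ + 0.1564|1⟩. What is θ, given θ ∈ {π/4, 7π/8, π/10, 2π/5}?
π/10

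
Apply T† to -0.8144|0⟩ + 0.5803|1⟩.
-0.8144|0⟩ + (0.4103 - 0.4103i)|1⟩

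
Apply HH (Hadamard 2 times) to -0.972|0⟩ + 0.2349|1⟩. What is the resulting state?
-0.972|0⟩ + 0.2349|1⟩

H² = I, so an even number of Hadamards cancels: H^2 = I and the state is unchanged.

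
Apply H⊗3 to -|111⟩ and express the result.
-1/√8|000⟩ + 1/√8|001⟩ + 1/√8|010⟩ - 1/√8|011⟩ + 1/√8|100⟩ - 1/√8|101⟩ - 1/√8|110⟩ + 1/√8|111⟩

H⊗3 gives amp(|y⟩) = (1/2√2) Σ_x (−1)^(x·y) amp(|x⟩), where x·y is the number of positions in which both x and y have a 1.
|000⟩: (-1)/(2√2) = -1/√8
|001⟩: (1)/(2√2) = 1/√8
|010⟩: (1)/(2√2) = 1/√8
|011⟩: (-1)/(2√2) = -1/√8
|100⟩: (1)/(2√2) = 1/√8
|101⟩: (-1)/(2√2) = -1/√8
|110⟩: (-1)/(2√2) = -1/√8
|111⟩: (1)/(2√2) = 1/√8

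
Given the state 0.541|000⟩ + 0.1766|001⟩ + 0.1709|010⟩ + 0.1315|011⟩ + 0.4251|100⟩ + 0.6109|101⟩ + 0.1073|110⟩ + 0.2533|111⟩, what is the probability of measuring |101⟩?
0.3732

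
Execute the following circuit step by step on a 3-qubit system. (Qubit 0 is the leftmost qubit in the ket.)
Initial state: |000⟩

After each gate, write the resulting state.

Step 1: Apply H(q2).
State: 1/√2|000⟩ + 1/√2|001⟩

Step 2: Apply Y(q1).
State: (1/√2)i|010⟩ + (1/√2)i|011⟩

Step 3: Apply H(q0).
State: (1/2)i|010⟩ + (1/2)i|011⟩ + (1/2)i|110⟩ + (1/2)i|111⟩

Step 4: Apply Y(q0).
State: 1/2|010⟩ + 1/2|011⟩ - 1/2|110⟩ - 1/2|111⟩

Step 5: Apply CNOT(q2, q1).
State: 1/2|001⟩ + 1/2|010⟩ - 1/2|101⟩ - 1/2|110⟩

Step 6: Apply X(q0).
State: -1/2|001⟩ - 1/2|010⟩ + 1/2|101⟩ + 1/2|110⟩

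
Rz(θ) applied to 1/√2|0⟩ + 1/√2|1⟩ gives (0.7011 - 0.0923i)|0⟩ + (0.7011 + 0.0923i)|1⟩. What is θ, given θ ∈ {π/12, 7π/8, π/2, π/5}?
π/12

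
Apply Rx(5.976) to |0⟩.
-0.9882|0⟩ - 0.153i|1⟩

Rx(5.976) = [[cos(θ/2), −i·sin(θ/2)], [−i·sin(θ/2), cos(θ/2)]]; θ = 5.976, cos(θ/2) ≈ -0.988228, sin(θ/2) ≈ 0.152989.
With a = amp(|0⟩) = 1 and b = amp(|1⟩) = 0:
new amp(|0⟩) = (-0.988228)·a + (-0.152989i)·b = -0.9882
new amp(|1⟩) = (-0.152989i)·a + (-0.988228)·b = -0.153i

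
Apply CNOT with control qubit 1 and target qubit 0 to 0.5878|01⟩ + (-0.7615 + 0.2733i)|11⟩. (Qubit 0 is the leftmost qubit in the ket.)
(-0.7615 + 0.2733i)|01⟩ + 0.5878|11⟩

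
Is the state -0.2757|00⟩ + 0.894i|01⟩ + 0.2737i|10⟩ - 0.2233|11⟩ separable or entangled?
Entangled

Writing the state as a|00⟩ + b|01⟩ + c|10⟩ + d|11⟩, it is a product state iff ad − bc = 0.
Here (a, b, c, d) = (-0.2757, 0.894i, 0.2737i, -0.2233): ad − bc = (-0.2757)(-0.2233) − (0.894i)(0.2737i) = 0.3063 ≠ 0, so the state is entangled.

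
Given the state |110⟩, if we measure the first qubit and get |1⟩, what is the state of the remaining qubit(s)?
|10⟩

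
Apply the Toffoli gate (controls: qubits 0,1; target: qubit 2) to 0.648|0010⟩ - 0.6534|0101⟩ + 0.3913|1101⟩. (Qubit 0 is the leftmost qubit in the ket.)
0.648|0010⟩ - 0.6534|0101⟩ + 0.3913|1111⟩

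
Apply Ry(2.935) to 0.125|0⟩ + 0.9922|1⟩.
-0.974|0⟩ + 0.2266|1⟩

Ry(2.935) = [[cos(θ/2), −sin(θ/2)], [sin(θ/2), cos(θ/2)]]; θ = 2.935, cos(θ/2) ≈ 0.103113, sin(θ/2) ≈ 0.99467.
With a = amp(|0⟩) = 0.125 and b = amp(|1⟩) = 0.9922:
new amp(|0⟩) = (0.103113)·a + (-0.99467)·b = -0.974
new amp(|1⟩) = (0.99467)·a + (0.103113)·b = 0.2266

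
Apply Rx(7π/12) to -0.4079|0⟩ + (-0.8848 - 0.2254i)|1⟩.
(-0.4271 + 0.702i)|0⟩ + (-0.5386 + 0.1864i)|1⟩

Rx(7π/12) = [[cos(θ/2), −i·sin(θ/2)], [−i·sin(θ/2), cos(θ/2)]]; θ = 7π/12, cos(θ/2) ≈ 0.608761, sin(θ/2) ≈ 0.793353.
With a = amp(|0⟩) = -0.4079 and b = amp(|1⟩) = (-0.8848 - 0.2254i):
new amp(|0⟩) = (0.608761)·a + (-0.793353i)·b = (-0.4271 + 0.702i)
new amp(|1⟩) = (-0.793353i)·a + (0.608761)·b = (-0.5386 + 0.1864i)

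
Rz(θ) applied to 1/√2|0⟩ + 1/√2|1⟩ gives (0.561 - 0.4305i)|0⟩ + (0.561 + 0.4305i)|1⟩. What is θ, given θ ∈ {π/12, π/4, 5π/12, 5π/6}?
5π/12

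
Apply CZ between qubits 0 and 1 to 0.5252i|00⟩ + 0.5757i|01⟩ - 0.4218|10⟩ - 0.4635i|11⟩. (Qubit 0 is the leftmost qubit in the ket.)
0.5252i|00⟩ + 0.5757i|01⟩ - 0.4218|10⟩ + 0.4635i|11⟩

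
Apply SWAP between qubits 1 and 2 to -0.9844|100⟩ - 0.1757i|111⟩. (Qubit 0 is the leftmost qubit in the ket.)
-0.9844|100⟩ - 0.1757i|111⟩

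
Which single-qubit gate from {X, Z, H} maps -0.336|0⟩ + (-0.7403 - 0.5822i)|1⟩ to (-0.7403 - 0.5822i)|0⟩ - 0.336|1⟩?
X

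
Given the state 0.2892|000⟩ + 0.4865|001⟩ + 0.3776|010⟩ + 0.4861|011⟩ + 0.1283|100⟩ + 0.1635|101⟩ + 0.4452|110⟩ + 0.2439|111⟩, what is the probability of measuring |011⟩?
0.2363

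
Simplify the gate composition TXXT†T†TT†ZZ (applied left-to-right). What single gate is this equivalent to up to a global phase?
T†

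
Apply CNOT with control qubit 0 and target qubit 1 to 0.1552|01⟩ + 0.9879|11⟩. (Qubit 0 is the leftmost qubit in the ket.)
0.1552|01⟩ + 0.9879|10⟩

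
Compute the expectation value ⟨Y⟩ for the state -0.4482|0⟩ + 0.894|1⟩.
0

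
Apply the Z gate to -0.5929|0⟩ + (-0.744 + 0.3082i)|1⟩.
-0.5929|0⟩ + (0.744 - 0.3082i)|1⟩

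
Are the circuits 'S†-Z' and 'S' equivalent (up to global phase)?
Yes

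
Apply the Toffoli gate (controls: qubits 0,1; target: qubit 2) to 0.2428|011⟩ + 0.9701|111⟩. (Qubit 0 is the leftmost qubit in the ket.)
0.2428|011⟩ + 0.9701|110⟩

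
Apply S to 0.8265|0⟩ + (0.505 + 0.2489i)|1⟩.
0.8265|0⟩ + (-0.2489 + 0.505i)|1⟩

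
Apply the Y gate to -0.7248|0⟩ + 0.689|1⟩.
-0.689i|0⟩ - 0.7248i|1⟩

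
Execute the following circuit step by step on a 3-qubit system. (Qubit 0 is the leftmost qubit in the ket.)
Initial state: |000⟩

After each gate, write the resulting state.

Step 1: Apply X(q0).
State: |100⟩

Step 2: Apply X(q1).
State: |110⟩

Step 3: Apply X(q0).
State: |010⟩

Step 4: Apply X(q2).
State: |011⟩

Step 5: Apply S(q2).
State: i|011⟩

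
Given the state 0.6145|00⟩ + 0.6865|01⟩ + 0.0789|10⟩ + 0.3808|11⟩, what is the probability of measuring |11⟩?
0.145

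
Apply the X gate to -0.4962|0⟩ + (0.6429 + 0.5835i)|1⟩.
(0.6429 + 0.5835i)|0⟩ - 0.4962|1⟩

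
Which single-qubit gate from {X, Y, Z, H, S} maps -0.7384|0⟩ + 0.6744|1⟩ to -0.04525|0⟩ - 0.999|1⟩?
H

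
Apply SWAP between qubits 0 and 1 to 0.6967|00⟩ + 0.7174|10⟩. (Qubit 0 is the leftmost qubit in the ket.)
0.6967|00⟩ + 0.7174|01⟩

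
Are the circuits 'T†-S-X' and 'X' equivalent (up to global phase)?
No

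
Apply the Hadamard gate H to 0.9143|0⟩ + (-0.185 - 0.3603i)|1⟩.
(0.5157 - 0.2548i)|0⟩ + (0.7773 + 0.2548i)|1⟩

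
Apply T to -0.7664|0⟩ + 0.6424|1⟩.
-0.7664|0⟩ + (0.4542 + 0.4542i)|1⟩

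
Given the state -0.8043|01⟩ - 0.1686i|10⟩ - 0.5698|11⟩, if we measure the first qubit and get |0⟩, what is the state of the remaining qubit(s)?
-|1⟩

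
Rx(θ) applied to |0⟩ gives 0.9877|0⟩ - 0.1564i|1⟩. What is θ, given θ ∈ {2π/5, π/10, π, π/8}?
π/10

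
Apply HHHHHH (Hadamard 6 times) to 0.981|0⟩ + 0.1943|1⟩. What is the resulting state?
0.981|0⟩ + 0.1943|1⟩

H² = I, so an even number of Hadamards cancels: H^6 = I and the state is unchanged.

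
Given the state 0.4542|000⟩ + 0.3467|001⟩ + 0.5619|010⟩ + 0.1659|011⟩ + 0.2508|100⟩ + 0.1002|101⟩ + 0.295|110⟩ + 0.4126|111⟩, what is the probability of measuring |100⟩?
0.0629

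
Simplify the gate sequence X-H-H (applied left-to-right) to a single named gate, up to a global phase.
X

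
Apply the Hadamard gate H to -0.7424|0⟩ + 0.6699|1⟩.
-0.05127|0⟩ - 0.9986|1⟩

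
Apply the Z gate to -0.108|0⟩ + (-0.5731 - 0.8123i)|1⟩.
-0.108|0⟩ + (0.5731 + 0.8123i)|1⟩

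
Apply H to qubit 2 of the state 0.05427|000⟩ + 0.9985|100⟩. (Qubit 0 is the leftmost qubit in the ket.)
0.03837|000⟩ + 0.03837|001⟩ + 0.706|100⟩ + 0.706|101⟩

H on qubit 2 mixes each pair of kets that differ only in qubit 2: amplitudes (a, b) of (|…0…⟩, |…1…⟩) become ((a + b)/√2, (a − b)/√2). Kets absent from the input have amplitude 0.
(|000⟩, |001⟩): (a, b) = (0.05427, 0) → (0.03837, 0.03837)
(|100⟩, |101⟩): (a, b) = (0.9985, 0) → (0.706, 0.706)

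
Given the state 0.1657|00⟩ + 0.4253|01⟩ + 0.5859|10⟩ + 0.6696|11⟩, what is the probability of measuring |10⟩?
0.3433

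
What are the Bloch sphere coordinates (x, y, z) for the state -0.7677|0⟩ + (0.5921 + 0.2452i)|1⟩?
(-0.9091, -0.3765, 0.1787)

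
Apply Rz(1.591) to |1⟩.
(0.6999 + 0.7142i)|1⟩

Rz(1.591) = [[e^(−iθ/2), 0], [0, e^(iθ/2)]] with e^(±iθ/2) = cos(θ/2) ± i·sin(θ/2); θ = 1.591, cos(θ/2) ≈ 0.699928, sin(θ/2) ≈ 0.714214.
With a = amp(|0⟩) = 0 and b = amp(|1⟩) = 1:
new amp(|0⟩) = (0.699928 - 0.714214i)·a = 0
new amp(|1⟩) = (0.699928 + 0.714214i)·b = (0.6999 + 0.7142i)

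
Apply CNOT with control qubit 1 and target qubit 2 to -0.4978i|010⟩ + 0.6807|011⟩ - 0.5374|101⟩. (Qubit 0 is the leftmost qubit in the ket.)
0.6807|010⟩ - 0.4978i|011⟩ - 0.5374|101⟩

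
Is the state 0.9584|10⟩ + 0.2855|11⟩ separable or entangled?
Separable

Writing the state as a|00⟩ + b|01⟩ + c|10⟩ + d|11⟩, it is a product state iff ad − bc = 0.
Here (a, b, c, d) = (0, 0, 0.9584, 0.2855): ad − bc = (0)(0.2855) − (0)(0.9584) = 0, so the state is separable.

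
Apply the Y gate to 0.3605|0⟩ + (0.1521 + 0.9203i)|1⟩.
(0.9203 - 0.1521i)|0⟩ + 0.3605i|1⟩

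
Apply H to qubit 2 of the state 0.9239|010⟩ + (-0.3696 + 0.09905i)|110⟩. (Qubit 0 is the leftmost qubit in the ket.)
0.6533|010⟩ + 0.6533|011⟩ + (-0.2613 + 0.07004i)|110⟩ + (-0.2613 + 0.07004i)|111⟩

H on qubit 2 mixes each pair of kets that differ only in qubit 2: amplitudes (a, b) of (|…0…⟩, |…1…⟩) become ((a + b)/√2, (a − b)/√2). Kets absent from the input have amplitude 0.
(|010⟩, |011⟩): (a, b) = (0.9239, 0) → (0.6533, 0.6533)
(|110⟩, |111⟩): (a, b) = ((-0.3696 + 0.09905i), 0) → ((-0.2613 + 0.07004i), (-0.2613 + 0.07004i))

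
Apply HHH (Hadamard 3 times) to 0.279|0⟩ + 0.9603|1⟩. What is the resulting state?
0.8763|0⟩ - 0.4818|1⟩

H² = I, so H^3 = H: a single Hadamard. With (a, b) = (0.279, 0.9603), H gives ((a + b)/√2, (a − b)/√2) = (0.8763, -0.4818).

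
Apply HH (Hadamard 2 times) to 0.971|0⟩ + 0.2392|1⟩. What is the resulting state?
0.971|0⟩ + 0.2392|1⟩

H² = I, so an even number of Hadamards cancels: H^2 = I and the state is unchanged.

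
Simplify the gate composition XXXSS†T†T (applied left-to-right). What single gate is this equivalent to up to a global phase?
X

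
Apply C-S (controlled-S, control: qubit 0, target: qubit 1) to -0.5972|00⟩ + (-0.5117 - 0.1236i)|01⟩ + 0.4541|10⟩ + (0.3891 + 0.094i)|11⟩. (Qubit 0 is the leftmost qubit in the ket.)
-0.5972|00⟩ + (-0.5117 - 0.1236i)|01⟩ + 0.4541|10⟩ + (-0.094 + 0.3891i)|11⟩

C-S leaves the control-|0⟩ kets |00⟩, |01⟩ unchanged and applies S to qubit 1 on the control-|1⟩ pair (|10⟩, |11⟩).
S = [[1, 0], [0, i]].
With a = amp(|10⟩) = 0.4541 and b = amp(|11⟩) = (0.3891 + 0.094i):
new amp(|10⟩) = (1)·a = 0.4541
new amp(|11⟩) = (i)·b = (-0.094 + 0.3891i)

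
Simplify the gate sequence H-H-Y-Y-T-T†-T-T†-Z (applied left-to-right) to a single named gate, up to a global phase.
Z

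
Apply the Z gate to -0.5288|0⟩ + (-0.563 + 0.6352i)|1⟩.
-0.5288|0⟩ + (0.563 - 0.6352i)|1⟩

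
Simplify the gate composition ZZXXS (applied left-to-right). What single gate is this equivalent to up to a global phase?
S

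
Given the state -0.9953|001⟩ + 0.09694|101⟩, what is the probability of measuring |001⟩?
0.9906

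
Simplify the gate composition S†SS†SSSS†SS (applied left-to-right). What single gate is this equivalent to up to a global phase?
S†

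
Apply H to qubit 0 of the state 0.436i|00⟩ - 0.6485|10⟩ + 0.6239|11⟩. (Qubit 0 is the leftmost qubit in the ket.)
(-0.4586 + 0.3083i)|00⟩ + 0.4412|01⟩ + (0.4586 + 0.3083i)|10⟩ - 0.4412|11⟩

H on qubit 0 mixes each pair of kets that differ only in qubit 0: amplitudes (a, b) of (|…0…⟩, |…1…⟩) become ((a + b)/√2, (a − b)/√2). Kets absent from the input have amplitude 0.
(|00⟩, |10⟩): (a, b) = (0.436i, -0.6485) → ((-0.4586 + 0.3083i), (0.4586 + 0.3083i))
(|01⟩, |11⟩): (a, b) = (0, 0.6239) → (0.4412, -0.4412)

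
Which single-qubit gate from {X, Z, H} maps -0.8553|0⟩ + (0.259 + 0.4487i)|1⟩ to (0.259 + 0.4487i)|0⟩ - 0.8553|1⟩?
X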